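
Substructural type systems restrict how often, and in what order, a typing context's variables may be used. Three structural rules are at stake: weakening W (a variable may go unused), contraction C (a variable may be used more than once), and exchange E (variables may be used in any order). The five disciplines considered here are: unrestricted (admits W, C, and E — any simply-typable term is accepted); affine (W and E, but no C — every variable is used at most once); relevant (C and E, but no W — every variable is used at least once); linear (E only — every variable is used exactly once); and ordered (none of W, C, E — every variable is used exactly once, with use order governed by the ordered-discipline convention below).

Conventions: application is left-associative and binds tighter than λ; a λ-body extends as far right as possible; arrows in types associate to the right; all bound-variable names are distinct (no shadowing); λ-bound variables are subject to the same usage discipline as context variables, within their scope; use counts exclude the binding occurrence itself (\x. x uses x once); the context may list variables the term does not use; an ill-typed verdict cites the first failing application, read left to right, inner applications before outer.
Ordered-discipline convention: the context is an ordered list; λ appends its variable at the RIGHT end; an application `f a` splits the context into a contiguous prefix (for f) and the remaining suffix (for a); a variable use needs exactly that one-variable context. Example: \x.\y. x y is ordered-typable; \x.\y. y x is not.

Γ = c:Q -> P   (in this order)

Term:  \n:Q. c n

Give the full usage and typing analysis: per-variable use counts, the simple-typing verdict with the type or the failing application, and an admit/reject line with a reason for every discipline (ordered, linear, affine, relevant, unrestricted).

usage: c ×1; n (bound) ×1
use order (left to right): c, n
typing: ✓ — Q -> P
ordered: ✓ — c, n once each; derivable with no W/C/E
linear: ✓ — exactly-once usage across c, n
affine: ✓ — none of c, n used more than once
relevant: ✓ — c, n: all used, weakening unneeded
unrestricted: ✓ — type-checks (Q -> P) and nothing is barred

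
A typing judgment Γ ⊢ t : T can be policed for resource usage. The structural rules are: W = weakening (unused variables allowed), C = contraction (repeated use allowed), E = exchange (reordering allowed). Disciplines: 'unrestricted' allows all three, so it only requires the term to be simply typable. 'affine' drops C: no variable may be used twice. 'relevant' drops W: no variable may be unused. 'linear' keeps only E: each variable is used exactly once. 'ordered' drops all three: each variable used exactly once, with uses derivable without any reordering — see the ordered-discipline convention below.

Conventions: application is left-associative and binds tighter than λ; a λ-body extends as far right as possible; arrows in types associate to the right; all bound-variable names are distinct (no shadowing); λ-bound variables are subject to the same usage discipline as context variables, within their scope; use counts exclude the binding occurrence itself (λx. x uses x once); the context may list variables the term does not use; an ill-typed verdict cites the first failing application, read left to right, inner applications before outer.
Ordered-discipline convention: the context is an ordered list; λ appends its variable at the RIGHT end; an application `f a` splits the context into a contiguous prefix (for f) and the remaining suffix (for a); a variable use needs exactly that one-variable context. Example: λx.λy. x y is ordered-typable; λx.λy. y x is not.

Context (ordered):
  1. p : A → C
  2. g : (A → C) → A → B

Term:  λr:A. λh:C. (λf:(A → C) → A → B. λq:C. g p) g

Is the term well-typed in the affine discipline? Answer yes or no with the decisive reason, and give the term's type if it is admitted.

no — needs contraction — g ×2
usage: p=1; g=2; r [bound]=0; h [bound]=0; f [bound]=0; q [bound]=0
use order (left to right): g, p, g
typing: the term checks, with type A → C → C → A → B
summary: ordered ✗, linear ✗, affine ✗, relevant ✗, unrestricted ✓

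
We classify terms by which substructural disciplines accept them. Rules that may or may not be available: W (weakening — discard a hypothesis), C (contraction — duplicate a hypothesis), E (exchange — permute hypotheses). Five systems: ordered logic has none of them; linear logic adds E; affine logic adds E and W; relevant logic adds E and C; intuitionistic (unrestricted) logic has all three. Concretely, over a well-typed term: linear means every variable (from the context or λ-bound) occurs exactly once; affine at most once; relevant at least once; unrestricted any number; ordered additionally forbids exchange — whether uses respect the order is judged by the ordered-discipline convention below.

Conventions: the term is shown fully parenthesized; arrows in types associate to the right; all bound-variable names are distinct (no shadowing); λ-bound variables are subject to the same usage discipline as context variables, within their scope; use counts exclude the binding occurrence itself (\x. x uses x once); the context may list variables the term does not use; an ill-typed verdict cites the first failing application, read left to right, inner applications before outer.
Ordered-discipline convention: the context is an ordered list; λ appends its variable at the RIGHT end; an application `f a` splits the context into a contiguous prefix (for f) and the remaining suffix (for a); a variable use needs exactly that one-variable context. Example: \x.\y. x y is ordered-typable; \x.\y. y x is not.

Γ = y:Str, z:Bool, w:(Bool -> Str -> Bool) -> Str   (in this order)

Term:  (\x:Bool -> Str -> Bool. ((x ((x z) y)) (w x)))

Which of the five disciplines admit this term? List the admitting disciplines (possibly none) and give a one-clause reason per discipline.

accepted by: relevant, unrestricted
use counts: y ×1, z ×1, w ×1, x (λ-bound) ×3
use order (left to right): x, x, z, y, w, x
typing: well-typed — term : (Bool -> Str -> Bool) -> Bool
ordered: ✗ — uses contraction: x ×3
linear: ✗ — uses contraction: x ×3
affine: ✗ — uses contraction: x ×3
relevant: ✓ — none of y, z, w, x goes unused
unrestricted: ✓ — type-checks ((Bool -> Str -> Bool) -> Bool) and nothing is barred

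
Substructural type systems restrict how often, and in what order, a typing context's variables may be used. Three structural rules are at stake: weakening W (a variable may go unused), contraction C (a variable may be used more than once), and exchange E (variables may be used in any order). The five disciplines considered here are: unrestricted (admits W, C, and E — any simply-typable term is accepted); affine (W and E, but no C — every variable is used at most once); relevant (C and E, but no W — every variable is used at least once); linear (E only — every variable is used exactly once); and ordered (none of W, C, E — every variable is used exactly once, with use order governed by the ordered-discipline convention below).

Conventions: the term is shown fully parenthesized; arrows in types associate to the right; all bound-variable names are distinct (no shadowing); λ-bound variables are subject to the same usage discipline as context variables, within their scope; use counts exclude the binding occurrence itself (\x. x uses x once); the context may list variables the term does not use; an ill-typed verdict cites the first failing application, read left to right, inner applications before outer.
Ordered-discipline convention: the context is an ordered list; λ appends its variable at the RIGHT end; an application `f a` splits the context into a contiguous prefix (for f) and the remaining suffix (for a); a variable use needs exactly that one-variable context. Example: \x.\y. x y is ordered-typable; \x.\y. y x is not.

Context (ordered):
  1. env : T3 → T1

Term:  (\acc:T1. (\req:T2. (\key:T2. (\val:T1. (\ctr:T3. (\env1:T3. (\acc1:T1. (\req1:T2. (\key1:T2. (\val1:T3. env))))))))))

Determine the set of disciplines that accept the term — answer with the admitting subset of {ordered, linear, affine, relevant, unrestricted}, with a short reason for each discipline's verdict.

admitted in: affine, unrestricted
counts: env: 1×; acc [bound]: 0×; req [bound]: 0×; key [bound]: 0×; val [bound]: 0×; ctr [bound]: 0×; env1 [bound]: 0×; acc1 [bound]: 0×; req1 [bound]: 0×; key1 [bound]: 0×; val1 [bound]: 0×
order of uses: env
typing: ✓ — T1 → T2 → T2 → T1 → T3 → T3 → T1 → T2 → T2 → T3 → T3 → T1
ordered: ✗, unused: acc, req, key, val, ctr, env1, acc1, req1, key1, val1 — weakening required
linear: ✗, unused: acc, req, key, val, ctr, env1, acc1, req1, key1, val1 — weakening required
affine: ✓, at most one use each (env, acc, req, key, val, ctr, env1, acc1, req1, key1, val1)
relevant: ✗, unused: acc, req, key, val, ctr, env1, acc1, req1, key1, val1 — weakening required
unrestricted: ✓, typability at T1 → T2 → T2 → T1 → T3 → T3 → T1 → T2 → T2 → T3 → T3 → T1 is all that's needed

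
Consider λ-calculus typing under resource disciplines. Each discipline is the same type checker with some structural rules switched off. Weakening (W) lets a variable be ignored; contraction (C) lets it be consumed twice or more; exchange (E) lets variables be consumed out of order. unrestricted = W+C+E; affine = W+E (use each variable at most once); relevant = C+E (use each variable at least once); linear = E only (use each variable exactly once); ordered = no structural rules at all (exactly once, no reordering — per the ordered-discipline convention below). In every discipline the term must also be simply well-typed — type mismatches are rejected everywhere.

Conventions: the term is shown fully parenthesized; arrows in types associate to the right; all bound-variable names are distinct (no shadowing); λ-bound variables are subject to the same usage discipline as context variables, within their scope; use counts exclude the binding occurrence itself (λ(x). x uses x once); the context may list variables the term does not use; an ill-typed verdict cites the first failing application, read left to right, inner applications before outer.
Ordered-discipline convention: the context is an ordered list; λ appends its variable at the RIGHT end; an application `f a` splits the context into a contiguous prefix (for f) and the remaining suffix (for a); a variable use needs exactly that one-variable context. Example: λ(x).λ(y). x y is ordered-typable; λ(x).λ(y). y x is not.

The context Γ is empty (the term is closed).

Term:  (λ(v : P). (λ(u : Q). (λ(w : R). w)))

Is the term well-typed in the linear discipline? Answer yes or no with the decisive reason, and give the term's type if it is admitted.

no — v, u left unused
use counts: v (λ-bound): 0; u (λ-bound): 0; w (λ-bound): 1
use order (left to right): w
typing: the term checks, with type P -> Q -> R -> R
summary: ordered ✗, linear ✗, affine ✓, relevant ✗, unrestricted ✓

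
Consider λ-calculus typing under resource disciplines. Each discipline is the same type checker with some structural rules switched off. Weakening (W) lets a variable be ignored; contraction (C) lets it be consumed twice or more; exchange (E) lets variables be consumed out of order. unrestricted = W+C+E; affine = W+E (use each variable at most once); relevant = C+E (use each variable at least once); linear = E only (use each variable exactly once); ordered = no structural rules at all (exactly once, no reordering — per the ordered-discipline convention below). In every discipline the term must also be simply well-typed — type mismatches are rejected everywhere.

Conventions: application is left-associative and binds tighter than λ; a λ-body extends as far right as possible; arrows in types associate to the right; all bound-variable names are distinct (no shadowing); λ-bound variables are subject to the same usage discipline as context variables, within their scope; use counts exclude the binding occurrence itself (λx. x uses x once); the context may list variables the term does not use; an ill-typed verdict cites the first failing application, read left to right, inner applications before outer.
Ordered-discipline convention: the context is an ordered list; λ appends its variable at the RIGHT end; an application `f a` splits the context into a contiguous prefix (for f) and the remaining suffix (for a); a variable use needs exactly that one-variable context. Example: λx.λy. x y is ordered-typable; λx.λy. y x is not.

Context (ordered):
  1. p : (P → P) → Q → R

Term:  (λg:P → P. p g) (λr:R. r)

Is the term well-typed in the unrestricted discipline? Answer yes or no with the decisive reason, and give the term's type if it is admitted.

no — a type mismatch blocks all five
counts: p: 1; g [bound]: 1; r [bound]: 1
uses in reading order: p, g, r
typing: ill-typed: a function awaiting P → P gets R → R
all disciplines: ordered ✗; linear ✗; affine ✗; relevant ✗; unrestricted ✗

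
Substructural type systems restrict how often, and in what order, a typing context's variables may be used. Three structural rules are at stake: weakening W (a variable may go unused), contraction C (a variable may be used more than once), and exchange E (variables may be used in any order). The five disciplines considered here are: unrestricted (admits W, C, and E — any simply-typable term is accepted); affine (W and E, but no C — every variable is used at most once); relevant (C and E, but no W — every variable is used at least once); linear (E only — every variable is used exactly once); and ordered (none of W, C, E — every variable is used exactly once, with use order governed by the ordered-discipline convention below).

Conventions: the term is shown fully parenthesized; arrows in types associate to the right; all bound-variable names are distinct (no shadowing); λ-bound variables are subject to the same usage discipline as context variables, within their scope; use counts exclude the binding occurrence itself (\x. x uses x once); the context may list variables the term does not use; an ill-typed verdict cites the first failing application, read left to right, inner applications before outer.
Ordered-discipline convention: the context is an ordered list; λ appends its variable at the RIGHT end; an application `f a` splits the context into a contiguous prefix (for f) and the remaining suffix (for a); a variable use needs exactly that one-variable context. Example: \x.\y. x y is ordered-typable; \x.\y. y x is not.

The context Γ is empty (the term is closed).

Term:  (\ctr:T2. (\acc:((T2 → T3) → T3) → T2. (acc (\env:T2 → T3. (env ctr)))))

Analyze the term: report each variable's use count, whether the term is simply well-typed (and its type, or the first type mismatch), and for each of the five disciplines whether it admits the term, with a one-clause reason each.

variable uses: ctr (λ-bound)=1, acc (λ-bound)=1, env (λ-bound)=1
uses in reading order: acc, env, ctr
typing: well-typed at T2 → (((T2 → T3) → T3) → T2) → T2
ordered ✗ (no contiguous prefix/suffix split fits acc, env, ctr)
linear ✓ (exactly-once usage across ctr, acc, env)
affine ✓ (at most one use each (ctr, acc, env))
relevant ✓ (at least one use each (ctr, acc, env))
unrestricted ✓ (type-checks (T2 → (((T2 → T3) → T3) → T2) → T2) and nothing is barred)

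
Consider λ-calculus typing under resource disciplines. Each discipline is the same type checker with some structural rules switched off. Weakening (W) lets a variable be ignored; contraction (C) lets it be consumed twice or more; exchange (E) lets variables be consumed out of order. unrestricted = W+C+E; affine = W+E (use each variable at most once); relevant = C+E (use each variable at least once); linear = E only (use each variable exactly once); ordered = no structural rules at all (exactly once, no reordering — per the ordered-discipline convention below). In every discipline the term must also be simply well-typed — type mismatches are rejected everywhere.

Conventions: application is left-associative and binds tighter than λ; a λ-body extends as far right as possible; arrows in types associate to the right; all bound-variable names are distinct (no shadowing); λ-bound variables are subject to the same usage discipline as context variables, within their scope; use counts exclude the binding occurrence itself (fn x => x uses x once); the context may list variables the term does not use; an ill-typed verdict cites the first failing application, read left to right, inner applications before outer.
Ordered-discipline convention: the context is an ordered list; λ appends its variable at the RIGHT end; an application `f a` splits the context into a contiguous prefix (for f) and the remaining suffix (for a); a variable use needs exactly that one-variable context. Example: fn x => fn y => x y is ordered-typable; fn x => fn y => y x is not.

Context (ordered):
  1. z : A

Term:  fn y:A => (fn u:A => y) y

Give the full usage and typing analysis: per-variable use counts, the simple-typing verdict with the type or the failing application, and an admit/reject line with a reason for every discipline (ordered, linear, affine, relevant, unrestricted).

usage: z: 0×; y (λ-bound): 2×; u (λ-bound): 0×
left-to-right use order: y, y
typing: well-typed — term : A -> A
ordered: ✗ — repeated use of y ×2; z, u never used (weakening)
linear: ✗ — repeated use of y ×2; z, u never used (weakening)
affine: ✗ — repeated use of y ×2
relevant: ✗ — z, u never used (weakening)
unrestricted: ✓ — type-checks (A -> A) and nothing is barred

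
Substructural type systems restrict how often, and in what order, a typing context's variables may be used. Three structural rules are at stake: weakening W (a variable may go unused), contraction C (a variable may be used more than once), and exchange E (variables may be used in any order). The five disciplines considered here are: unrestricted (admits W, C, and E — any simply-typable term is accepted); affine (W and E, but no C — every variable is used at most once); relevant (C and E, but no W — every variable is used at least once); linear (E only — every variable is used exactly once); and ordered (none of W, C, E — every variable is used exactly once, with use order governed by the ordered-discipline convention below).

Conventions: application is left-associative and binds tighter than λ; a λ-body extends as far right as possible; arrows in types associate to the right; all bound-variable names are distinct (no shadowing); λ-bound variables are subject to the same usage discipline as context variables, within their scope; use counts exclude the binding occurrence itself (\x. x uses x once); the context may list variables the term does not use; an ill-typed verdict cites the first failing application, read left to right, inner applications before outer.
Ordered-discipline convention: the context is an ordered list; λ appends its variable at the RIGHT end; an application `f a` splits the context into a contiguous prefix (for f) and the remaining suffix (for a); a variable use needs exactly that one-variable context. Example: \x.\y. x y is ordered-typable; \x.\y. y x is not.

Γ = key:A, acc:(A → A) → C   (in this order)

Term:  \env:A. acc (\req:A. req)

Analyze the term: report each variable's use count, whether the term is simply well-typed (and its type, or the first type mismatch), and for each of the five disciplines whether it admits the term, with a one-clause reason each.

use counts: key ×0; acc ×1; env (λ-bound) ×0; req (λ-bound) ×1
uses in reading order: acc, req
typing: well-typed at A → C
ordered ✗ (key, env never used (weakening))
linear ✗ (key, env never used (weakening))
affine ✓ (none of key, acc, env, req used more than once)
relevant ✗ (key, env never used (weakening))
unrestricted ✓ (simply typable at A → C; W, C, E all held)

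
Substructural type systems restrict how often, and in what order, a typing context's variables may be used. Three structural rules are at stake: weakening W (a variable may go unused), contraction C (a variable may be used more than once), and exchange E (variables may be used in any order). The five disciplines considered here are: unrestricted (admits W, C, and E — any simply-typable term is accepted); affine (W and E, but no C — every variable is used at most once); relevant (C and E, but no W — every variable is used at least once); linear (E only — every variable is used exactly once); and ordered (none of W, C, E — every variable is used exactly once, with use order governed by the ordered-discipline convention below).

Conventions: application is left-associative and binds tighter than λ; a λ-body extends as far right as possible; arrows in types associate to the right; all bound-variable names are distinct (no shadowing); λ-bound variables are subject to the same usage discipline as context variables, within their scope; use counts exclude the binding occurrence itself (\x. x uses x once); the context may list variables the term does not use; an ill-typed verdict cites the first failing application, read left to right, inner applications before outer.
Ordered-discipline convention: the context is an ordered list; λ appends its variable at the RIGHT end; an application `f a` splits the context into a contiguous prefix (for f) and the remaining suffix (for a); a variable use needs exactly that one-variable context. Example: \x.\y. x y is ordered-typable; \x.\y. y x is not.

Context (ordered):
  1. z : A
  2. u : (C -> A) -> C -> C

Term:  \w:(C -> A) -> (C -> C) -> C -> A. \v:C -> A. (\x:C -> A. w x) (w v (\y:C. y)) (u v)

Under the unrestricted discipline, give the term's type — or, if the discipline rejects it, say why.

term : ((C -> A) -> (C -> C) -> C -> A) -> (C -> A) -> C -> A
counts: z=0, u=1, w (bound)=2, v (bound)=2, x (bound)=1, y (bound)=1
order of uses: w, x, w, v, y, u, v
typing: the term checks, with type ((C -> A) -> (C -> C) -> C -> A) -> (C -> A) -> C -> A
summary: ordered ✗; linear ✗; affine ✗; relevant ✗; unrestricted ✓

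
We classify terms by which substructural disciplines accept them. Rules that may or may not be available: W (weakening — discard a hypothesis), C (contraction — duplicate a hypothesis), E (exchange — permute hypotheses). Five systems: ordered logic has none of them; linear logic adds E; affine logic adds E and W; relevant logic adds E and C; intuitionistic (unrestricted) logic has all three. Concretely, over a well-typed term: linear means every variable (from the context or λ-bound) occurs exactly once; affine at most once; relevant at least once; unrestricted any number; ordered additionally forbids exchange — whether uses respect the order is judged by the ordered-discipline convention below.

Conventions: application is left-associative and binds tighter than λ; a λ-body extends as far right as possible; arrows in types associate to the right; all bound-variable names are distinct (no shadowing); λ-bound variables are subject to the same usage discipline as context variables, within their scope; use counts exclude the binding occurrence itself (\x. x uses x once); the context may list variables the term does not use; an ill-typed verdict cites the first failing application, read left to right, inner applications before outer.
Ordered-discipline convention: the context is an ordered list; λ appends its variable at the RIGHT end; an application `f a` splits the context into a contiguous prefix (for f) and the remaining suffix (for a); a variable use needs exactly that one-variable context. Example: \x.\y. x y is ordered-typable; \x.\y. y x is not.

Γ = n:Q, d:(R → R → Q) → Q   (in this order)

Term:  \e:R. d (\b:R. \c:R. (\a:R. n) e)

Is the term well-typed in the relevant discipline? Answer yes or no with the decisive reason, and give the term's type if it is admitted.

no — needs weakening: b, c, a unused
counts: n: 1, d: 1, e [bound]: 1, b [bound]: 0, c [bound]: 0, a [bound]: 0
left-to-right use order: d, n, e
typing: the term checks, with type R → Q
per-discipline verdicts: ordered ✗; linear ✗; affine ✓; relevant ✗; unrestricted ✓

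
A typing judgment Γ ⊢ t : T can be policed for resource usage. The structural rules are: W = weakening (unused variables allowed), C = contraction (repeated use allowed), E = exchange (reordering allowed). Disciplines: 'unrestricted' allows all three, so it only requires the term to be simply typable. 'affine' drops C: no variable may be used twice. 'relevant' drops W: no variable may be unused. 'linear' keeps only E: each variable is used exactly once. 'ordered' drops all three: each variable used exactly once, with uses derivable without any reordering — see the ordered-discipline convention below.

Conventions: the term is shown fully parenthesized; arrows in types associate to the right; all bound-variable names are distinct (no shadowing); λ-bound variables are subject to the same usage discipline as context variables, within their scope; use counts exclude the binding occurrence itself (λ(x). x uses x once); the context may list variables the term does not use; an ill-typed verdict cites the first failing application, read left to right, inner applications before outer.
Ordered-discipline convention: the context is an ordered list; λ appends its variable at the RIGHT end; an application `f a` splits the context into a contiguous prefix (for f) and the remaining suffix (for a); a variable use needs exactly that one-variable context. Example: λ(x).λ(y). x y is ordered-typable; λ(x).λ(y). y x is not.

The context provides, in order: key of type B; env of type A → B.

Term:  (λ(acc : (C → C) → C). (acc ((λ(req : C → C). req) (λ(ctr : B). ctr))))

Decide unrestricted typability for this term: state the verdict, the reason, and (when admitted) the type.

no — a type mismatch blocks all five
use counts: key: 0×; env: 0×; acc (λ-bound): 1×; req (λ-bound): 1×; ctr (λ-bound): 1×
order of uses: acc, req, ctr
typing: ill-typed: an application expects C → C but receives B → B
across the five disciplines: ordered ✗, linear ✗, affine ✗, relevant ✗, unrestricted ✗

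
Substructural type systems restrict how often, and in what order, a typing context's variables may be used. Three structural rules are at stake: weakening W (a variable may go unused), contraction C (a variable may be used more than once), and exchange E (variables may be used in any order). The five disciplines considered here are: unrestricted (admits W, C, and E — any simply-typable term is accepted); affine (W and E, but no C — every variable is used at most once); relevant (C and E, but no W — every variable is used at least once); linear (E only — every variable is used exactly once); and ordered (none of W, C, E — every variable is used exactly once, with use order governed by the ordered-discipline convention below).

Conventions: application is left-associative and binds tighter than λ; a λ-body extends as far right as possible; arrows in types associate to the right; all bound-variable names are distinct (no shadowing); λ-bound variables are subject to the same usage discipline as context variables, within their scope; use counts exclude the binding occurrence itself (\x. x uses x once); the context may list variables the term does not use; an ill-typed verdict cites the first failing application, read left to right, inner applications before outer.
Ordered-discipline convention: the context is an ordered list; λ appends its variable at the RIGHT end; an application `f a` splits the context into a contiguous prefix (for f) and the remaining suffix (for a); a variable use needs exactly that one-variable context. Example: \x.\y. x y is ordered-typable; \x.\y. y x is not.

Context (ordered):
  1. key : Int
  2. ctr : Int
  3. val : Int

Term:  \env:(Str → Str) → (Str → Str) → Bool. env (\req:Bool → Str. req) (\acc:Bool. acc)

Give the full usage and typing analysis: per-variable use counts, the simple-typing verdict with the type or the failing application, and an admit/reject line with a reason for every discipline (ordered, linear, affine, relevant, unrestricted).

usage: key: 0×, ctr: 0×, val: 0×, env [bound]: 1×, req [bound]: 1×, acc [bound]: 1×
order of uses: env, req, acc
typing: ill-typed: argument of type (Bool → Str) → Bool → Str where Str → Str is required
ordered: ✗, the type mismatch rejects it
linear: ✗, not simply typable
affine: ✗, fails simple typing
relevant: ✗, a type mismatch blocks all five
unrestricted: ✗, the type mismatch rejects it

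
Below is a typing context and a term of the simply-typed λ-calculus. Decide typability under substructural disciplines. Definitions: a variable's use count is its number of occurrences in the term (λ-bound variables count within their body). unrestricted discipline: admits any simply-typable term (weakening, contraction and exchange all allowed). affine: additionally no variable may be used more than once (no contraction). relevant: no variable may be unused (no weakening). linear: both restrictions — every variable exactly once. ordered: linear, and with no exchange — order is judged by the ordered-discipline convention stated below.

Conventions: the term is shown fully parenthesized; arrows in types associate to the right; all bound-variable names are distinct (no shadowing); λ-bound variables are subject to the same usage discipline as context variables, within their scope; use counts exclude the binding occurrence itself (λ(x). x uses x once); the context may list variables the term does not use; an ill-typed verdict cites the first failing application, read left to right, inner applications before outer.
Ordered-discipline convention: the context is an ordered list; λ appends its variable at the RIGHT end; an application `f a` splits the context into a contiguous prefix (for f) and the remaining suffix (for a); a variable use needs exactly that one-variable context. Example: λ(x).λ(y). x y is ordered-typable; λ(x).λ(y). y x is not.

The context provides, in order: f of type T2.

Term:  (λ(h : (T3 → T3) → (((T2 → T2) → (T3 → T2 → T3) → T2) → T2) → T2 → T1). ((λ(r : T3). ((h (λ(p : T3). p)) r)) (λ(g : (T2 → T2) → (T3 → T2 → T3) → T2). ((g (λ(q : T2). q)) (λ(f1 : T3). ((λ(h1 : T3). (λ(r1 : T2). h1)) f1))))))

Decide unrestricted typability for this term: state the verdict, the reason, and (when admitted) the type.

no — not simply typable
usage: f: 0×; h [bound]: 1×; r [bound]: 1×; p [bound]: 1×; g [bound]: 1×; q [bound]: 1×; f1 [bound]: 1×; h1 [bound]: 1×; r1 [bound]: 0×
use order (left to right): h, p, r, g, q, h1, f1
typing: ill-typed: a function awaiting ((T2 → T2) → (T3 → T2 → T3) → T2) → T2 gets T3
summary: ordered ✗; linear ✗; affine ✗; relevant ✗; unrestricted ✗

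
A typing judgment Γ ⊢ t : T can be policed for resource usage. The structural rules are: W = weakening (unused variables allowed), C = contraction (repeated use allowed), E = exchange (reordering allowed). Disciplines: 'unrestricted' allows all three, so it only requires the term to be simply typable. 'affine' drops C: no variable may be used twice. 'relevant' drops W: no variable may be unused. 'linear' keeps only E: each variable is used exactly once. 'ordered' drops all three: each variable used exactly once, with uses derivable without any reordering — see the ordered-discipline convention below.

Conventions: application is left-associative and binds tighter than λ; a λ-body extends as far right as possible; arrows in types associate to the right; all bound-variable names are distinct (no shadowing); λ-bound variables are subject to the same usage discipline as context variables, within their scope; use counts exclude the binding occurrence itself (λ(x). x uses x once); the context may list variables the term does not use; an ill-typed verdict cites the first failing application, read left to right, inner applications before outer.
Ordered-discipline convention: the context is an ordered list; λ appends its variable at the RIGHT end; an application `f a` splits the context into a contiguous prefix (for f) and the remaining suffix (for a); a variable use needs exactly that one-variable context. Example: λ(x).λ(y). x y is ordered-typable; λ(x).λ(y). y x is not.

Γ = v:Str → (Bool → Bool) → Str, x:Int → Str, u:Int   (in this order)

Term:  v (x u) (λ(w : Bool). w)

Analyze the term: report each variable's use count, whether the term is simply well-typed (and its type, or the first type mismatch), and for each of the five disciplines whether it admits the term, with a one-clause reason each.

counts: v: 1; x: 1; u: 1; w (bound): 1
order of uses: v, x, u, w
typing: the term checks, with type Str
ordered: ✓ — one use each (v, x, u, w); ordered split holds
linear: ✓ — single use per variable (v, x, u, w)
affine: ✓ — v, x, u, w: no repeats, contraction unneeded
relevant: ✓ — at least one use each (v, x, u, w)
unrestricted: ✓ — type-checks (Str) and nothing is barred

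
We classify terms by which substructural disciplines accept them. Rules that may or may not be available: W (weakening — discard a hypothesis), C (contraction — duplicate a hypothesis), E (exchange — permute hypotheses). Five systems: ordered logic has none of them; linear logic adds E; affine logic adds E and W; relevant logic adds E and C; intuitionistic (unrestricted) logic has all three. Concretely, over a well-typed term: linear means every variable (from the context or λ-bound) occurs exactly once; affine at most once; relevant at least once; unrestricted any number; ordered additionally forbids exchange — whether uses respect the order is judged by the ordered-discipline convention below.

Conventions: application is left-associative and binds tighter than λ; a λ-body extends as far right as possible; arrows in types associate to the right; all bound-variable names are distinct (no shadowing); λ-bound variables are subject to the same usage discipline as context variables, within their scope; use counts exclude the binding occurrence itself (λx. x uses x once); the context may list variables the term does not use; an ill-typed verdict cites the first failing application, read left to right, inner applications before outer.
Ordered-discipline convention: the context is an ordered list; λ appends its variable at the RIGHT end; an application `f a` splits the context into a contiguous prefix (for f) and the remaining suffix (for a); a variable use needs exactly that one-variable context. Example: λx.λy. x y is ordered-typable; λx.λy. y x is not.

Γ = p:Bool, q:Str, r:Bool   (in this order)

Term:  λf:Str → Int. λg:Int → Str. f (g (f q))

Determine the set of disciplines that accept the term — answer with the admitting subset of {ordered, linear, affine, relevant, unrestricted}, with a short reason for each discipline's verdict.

admitted in: unrestricted
use counts: p: 0; q: 1; r: 0; f [bound]: 2; g [bound]: 1
order of uses: f, g, f, q
typing: well-typed at (Str → Int) → (Int → Str) → Int
ordered: ✗ — uses contraction: f ×2; unused: p, r — weakening required
linear: ✗ — uses contraction: f ×2; unused: p, r — weakening required
affine: ✗ — uses contraction: f ×2
relevant: ✗ — unused: p, r — weakening required
unrestricted: ✓ — type-checks ((Str → Int) → (Int → Str) → Int) and nothing is barred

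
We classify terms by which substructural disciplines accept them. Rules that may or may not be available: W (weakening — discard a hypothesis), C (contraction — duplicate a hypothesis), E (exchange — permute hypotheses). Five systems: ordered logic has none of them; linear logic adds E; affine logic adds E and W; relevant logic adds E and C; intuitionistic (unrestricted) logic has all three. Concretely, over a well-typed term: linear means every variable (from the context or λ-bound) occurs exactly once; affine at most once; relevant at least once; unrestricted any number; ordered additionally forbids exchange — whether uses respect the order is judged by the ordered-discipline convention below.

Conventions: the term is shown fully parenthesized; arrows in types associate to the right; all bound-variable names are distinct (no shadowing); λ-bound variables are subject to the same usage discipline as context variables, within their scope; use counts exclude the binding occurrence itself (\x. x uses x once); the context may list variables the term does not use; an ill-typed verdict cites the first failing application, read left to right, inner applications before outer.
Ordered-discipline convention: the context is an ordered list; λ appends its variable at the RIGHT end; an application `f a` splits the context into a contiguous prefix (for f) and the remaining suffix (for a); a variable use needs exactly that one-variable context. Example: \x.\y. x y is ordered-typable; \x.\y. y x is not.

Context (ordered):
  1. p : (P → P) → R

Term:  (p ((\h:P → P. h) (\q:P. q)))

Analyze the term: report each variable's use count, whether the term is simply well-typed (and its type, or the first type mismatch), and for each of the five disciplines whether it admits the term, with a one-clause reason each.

usage: p ×1, h (bound) ×1, q (bound) ×1
order of uses: p, h, q
typing: well-typed — term : R
ordered: ✓, p, h, q: once each, no exchange needed
linear: ✓, p, h, q: one use apiece
affine: ✓, none of p, h, q used more than once
relevant: ✓, every one of p, h, q appears
unrestricted: ✓, type-checks (R) and nothing is barred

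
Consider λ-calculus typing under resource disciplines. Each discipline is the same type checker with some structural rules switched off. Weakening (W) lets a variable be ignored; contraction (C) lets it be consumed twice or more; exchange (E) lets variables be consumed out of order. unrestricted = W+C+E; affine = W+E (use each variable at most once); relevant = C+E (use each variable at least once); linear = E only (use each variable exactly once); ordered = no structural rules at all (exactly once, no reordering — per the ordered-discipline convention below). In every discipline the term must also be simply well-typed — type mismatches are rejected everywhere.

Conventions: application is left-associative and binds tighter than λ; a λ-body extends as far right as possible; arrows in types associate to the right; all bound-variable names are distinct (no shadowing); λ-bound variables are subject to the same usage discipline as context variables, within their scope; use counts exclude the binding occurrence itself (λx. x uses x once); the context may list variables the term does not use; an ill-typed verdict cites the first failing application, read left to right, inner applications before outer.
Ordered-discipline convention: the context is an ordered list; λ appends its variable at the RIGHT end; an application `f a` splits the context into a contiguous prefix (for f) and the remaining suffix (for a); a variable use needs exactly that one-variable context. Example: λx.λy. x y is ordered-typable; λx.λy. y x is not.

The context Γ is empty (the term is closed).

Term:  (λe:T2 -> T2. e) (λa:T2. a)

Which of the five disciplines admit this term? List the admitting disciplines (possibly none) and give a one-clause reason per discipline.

admitted by: ordered, linear, affine, relevant, unrestricted
use counts: e (λ-bound): 1, a (λ-bound): 1
left-to-right use order: e, a
typing: well-typed at T2 -> T2
ordered: ✓ — e, a once each; derivable with no W/C/E
linear: ✓ — single use per variable (e, a)
affine: ✓ — no duplicate uses among e, a
relevant: ✓ — every one of e, a appears
unrestricted: ✓ — type-checks (T2 -> T2) and nothing is barred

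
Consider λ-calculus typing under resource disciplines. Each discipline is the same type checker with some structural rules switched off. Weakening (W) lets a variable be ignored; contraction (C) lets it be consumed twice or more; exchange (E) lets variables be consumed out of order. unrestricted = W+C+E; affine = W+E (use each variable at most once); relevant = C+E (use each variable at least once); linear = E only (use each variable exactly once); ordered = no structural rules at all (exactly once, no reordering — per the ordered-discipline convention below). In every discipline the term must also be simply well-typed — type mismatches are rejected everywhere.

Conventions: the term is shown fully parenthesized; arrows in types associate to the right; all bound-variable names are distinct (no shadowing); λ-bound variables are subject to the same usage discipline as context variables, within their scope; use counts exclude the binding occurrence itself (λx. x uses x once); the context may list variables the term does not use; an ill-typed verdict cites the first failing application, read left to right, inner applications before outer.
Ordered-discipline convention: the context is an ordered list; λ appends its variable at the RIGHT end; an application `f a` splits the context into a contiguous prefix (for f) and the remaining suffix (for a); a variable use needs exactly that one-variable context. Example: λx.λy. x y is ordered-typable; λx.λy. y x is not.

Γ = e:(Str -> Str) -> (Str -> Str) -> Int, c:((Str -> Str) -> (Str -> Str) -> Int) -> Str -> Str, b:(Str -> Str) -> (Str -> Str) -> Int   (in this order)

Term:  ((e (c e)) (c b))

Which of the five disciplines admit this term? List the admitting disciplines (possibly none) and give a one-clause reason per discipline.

accepted by: relevant, unrestricted
usage: e: 2×; c: 2×; b: 1×
uses in reading order: e, c, e, c, b
typing: well-typed at Int
ordered ✗ (e ×2, c ×2 used more than once (contraction))
linear ✗ (e ×2, c ×2 used more than once (contraction))
affine ✗ (e ×2, c ×2 used more than once (contraction))
relevant ✓ (e, c, b: all used, weakening unneeded)
unrestricted ✓ (well-typed at Int; no restrictions here)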